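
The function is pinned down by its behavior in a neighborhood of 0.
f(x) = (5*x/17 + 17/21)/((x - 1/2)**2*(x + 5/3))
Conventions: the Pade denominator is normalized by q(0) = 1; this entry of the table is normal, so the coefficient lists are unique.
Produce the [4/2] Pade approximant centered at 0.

The Pade approximant has numerator coefficients [68/35, -44830525878/103256142325, 32067386838/103256142325, -11486825136/103256142325, 17230237704/103256142325]; denominator coefficients [1, -1383733199/347079470, 6886282357/1735397350].

Taylor coefficients needed (expand at 0): a_0 = 68/35, a_1 = 21752/2975, a_2 = 19032/875, a_3 = 4283368/74375, a_4 = 53349896/371875, a_5 = 638550312/1859375, a_6 = 7436349064/9296875.
Write the denominator as Q(x) = 1 + q1*x + q2*x^2. Requiring Q*f - P = O(x^7) with deg P <= 4 kills the coefficients of x^5..x^6 in Q*f:
  x^5: a_5 + q1*a_4 + q2*a_3 = 0, i.e. 638550312/1859375 + (53349896/371875)*q1 + (4283368/74375)*q2 = 0.
  x^6: a_6 + q1*a_5 + q2*a_4 = 0, i.e. 7436349064/9296875 + (638550312/1859375)*q1 + (53349896/371875)*q2 = 0.
Solving this linear system: q1 = -1383733199/347079470, q2 = 6886282357/1735397350.
The numerator is Q*f truncated at degree 4: P0 = a_0 = 68/35; P1 = a_1 + q1*a_0 = -44830525878/103256142325; P2 = a_2 + q1*a_1 + q2*a_0 = 32067386838/103256142325; P3 = a_3 + q1*a_2 + q2*a_1 = -11486825136/103256142325; P4 = a_4 + q1*a_3 + q2*a_2 = 17230237704/103256142325.


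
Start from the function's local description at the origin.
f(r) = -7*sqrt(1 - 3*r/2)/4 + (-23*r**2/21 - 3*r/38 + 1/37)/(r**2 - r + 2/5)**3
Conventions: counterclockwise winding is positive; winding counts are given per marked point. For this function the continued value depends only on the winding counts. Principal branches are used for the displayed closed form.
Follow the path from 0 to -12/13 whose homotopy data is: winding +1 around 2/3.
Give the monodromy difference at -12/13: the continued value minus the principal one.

Continued minus principal equals (7/26)*sqrt(403).

The rational part is single-valued and drops out of the difference; each branch term changes only by its own monodromy.
(-7/4)*sqrt(1 - r/(2/3)): winding +1 is odd, the square root flips sign, contributing -2*(-7/4)*sqrt(1 - (-12/13)/(2/3)) = -2*(-7/4)*sqrt(31/13) = (7/26)*sqrt(403).
Summing the contributions at r = -12/13 gives (7/26)*sqrt(403).


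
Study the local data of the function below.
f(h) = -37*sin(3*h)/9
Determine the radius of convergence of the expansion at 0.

The radius of convergence is infinite.

The factor -sin(3*h) is entire and contributes no finite singular point.
The polynomial part has no poles.
No finite singular points: the Taylor series at 0 converges everywhere.


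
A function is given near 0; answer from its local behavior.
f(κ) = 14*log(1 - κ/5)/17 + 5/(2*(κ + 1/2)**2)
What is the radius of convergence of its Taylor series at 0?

Denominator factor (κ + 1/2)^2: pole of order 2 at -1/2, modulus 1/2.
Branch term (14/17)*log(1 - κ/(5)): its argument vanishes at κ = 5, a logarithmic branch point, modulus 5.
The radius of convergence is the smallest modulus among the singular points: 1/2.

The radius of convergence is 1/2.


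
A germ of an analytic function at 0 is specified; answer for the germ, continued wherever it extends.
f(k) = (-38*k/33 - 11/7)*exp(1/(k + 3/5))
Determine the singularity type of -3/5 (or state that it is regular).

The exponent 1/(k - (-3/5)) has a pole at -3/5, so exp(1/(k - (-3/5))) takes every nonzero value near it: an essential singularity (not a pole of any order).

The point is an essential singularity.


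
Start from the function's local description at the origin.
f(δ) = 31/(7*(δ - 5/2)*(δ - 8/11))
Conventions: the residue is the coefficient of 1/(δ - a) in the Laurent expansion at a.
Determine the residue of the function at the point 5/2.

The residue is 682/273.

At the order-1 pole 5/2 set g(δ) = (δ - (5/2))*f(δ) = 31/(7*(δ - 8/11)).
Simple pole: residue = g(a) at a = 5/2, which is 682/273.


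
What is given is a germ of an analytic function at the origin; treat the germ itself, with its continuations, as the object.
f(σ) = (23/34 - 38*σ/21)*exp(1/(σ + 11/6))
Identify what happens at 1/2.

The point is a regular point.

There is no denominator, hence no pole anywhere.
The essential point of exp(1/(σ - (-11/6))) is -11/6, not 1/2.
So the germ continues analytically to 1/2.


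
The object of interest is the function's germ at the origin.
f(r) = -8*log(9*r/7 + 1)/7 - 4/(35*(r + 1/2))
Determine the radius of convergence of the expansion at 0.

The radius of convergence is 1/2.

Denominator factor (r + 1/2): pole of order 1 at -1/2, modulus 1/2.
Branch term (-8/7)*log(1 - r/(-7/9)): its argument vanishes at r = -7/9, a logarithmic branch point, modulus 7/9.
The radius of convergence is the smallest modulus among the singular points: 1/2.


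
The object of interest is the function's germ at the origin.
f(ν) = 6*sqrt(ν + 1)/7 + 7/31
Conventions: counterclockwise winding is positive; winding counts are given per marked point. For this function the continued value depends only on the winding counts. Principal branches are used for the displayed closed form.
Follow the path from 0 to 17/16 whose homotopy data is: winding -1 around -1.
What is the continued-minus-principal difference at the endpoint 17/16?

The rational part is single-valued and drops out of the difference; each branch term changes only by its own monodromy.
(6/7)*sqrt(1 - ν/(-1)): winding -1 is odd, the square root flips sign, contributing -2*(6/7)*sqrt(1 - (17/16)/(-1)) = -2*(6/7)*sqrt(33/16) = -(3/7)*sqrt(33).
Summing the contributions at ν = 17/16 gives -(3/7)*sqrt(33).

Continued minus principal equals -(3/7)*sqrt(33).


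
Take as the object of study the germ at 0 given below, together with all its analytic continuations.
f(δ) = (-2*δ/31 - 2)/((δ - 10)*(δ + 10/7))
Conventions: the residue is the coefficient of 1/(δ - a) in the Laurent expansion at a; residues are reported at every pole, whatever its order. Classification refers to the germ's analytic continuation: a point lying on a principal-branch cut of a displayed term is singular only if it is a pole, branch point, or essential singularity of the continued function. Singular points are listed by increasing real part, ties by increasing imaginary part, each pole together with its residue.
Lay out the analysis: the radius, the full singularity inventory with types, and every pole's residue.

Radius of convergence at 0: 10/7.
At -10/7: a pole of order 1; residue 207/1240.
At 10: a pole of order 1; residue -287/1240.

Denominator factor (δ - 10): pole of order 1 at 10, modulus 10.
Denominator factor (δ + 10/7): pole of order 1 at -10/7, modulus 10/7.
The radius of convergence is the smallest modulus among the singular points: 10/7.
At the order-1 pole -10/7 set g(δ) = (δ - (-10/7))*f(δ) = (-2*δ/31 - 2)/(δ - 10).
Simple pole: residue = g(a) at a = -10/7, which is 207/1240.
At the order-1 pole 10 set g(δ) = (δ - (10))*f(δ) = (-2*δ/31 - 2)/(δ + 10/7).
Simple pole: residue = g(a) at a = 10, which is -287/1240.
List the singular points by increasing real part (a conjugate pair: the negative imaginary part first).


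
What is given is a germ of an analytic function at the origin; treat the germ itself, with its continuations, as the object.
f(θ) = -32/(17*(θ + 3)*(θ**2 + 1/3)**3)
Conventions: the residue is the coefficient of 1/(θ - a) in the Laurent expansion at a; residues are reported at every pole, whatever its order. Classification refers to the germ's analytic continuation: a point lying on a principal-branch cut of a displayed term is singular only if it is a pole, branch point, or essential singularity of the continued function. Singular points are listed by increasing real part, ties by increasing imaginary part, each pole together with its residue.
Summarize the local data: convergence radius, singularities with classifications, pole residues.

Radius of convergence at 0: (1/3)*sqrt(3).
At -3: a pole of order 1; residue -27/11662.
At -((1/3)*sqrt(3))*i: a pole of order 3; residue (27/23324) - ((25029/23324)*sqrt(3))*i.
At ((1/3)*sqrt(3))*i: a pole of order 3; residue (27/23324) + ((25029/23324)*sqrt(3))*i.


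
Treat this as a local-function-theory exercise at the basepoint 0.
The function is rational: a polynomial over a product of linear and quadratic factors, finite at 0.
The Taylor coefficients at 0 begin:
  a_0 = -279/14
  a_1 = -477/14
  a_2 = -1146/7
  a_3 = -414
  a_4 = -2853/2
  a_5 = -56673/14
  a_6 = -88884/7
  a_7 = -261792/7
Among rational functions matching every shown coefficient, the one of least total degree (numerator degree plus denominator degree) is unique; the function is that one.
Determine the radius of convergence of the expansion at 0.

No rational of total degree below 5 reproduces all 8 coefficients; solving the [2/3] Pade equations on them gives f(α) = (-4*α**2/21 + 20*α/7 - 31/14)/((α - 1/3)*(α**2 - 1/3)), whose expansion matches every shown term.
Denominator factor (α - 1/3): pole of order 1 at 1/3, modulus 1/3.
Denominator factor (α**2 - 1/3): discriminant 4/3, real irrational roots (1/3)*sqrt(3) and -(1/3)*sqrt(3); poles of order 1, moduli (1/3)*sqrt(3) and (1/3)*sqrt(3).
The radius of convergence is the smallest modulus among the singular points: 1/3.

The radius of convergence is 1/3.


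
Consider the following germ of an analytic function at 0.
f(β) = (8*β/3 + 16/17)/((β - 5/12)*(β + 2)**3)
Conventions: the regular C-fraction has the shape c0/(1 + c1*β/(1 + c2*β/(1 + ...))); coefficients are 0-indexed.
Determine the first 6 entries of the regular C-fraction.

Taylor coefficients (expand at 0): a_0 = -24/85, a_1 = -448/425, a_2 = -3726/2125, a_3 = -53712/10625, a_4 = -1210963/106250, a_5 = -7415778/265625.
c0 = a_0 = -24/85. Peel one level at a time: if S = 1 + c*β/S' with S'(0) = 1, then c is the β-coefficient of S and S' = c*β/(S - 1).
S_1 = c0/f = 1 + (-56/15)*β + (1391/180)*β^2 + ...; c1 = -56/15.
S_2 = c1*β/(S_1 - 1) = 1 + (1391/672)*β + (-101799/50176)*β^2 + ...; c2 = 1391/672.
S_3 = c2*β/(S_2 - 1) = 1 + (305397/311584)*β + (1354278/1934881)*β^2 + ...; c3 = 305397/311584.
S_4 = c3*β/(S_3 - 1) = 1 + (-101119424/141602409)*β + (2428691104/10363036401)*β^2 + ...; c4 = -101119424/141602409.
S_5 = c4*β/(S_4 - 1) = 1 + (15081738061/45954715374)*β + ...; c5 = 15081738061/45954715374.

The regular C-fraction coefficients are [-24/85, -56/15, 1391/672, 305397/311584, -101119424/141602409, 15081738061/45954715374].


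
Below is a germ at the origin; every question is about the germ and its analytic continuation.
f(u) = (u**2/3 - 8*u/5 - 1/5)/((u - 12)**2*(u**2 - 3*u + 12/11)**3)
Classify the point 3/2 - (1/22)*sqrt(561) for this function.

The point is a pole of order 3.

The denominator factor u**2 - 3*u + 12/11 vanishes at 3/2 - (1/22)*sqrt(561) and appears to the power 3; the numerator there equals -161/110 + (3/110)*sqrt(561), nonzero, and no other factor vanishes.
Hence a pole whose order is the multiplicity, 3.


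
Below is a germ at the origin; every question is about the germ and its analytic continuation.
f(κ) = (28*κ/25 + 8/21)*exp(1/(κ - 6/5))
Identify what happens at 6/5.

The point is an essential singularity.

The exponent 1/(κ - (6/5)) has a pole at 6/5, so exp(1/(κ - (6/5))) takes every nonzero value near it: an essential singularity (not a pole of any order).


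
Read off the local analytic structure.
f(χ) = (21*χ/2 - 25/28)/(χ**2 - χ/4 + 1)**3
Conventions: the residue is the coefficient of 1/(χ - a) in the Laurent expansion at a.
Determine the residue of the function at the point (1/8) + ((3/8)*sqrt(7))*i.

The factor χ**2 - χ/4 + 1 splits as (χ - a)(χ - a') with a = (1/8) + ((3/8)*sqrt(7))*i, a' = (1/8) - ((3/8)*sqrt(7))*i. At the order-3 pole a set g(χ) = (χ - a)^3*f(χ) = [21*χ/2 - 25/28] / (χ - a')^3.
Order-3 pole: residue = g''(a)/2; g''((1/8) + ((3/8)*sqrt(7))*i) = -((12032/194481)*sqrt(7))*i, so the residue is -((6016/194481)*sqrt(7))*i.

The residue is -((6016/194481)*sqrt(7))*i.


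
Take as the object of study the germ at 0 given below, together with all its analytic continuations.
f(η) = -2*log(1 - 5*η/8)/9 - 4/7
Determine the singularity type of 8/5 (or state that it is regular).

The point is a logarithmic branch point.

The term (-2/9)*log(1 - η/(8/5)) has argument 1 - 8/5/(8/5) = 0 at 8/5: a logarithmic (infinitely-sheeted) branch point; the remaining terms are analytic or single-valued there.


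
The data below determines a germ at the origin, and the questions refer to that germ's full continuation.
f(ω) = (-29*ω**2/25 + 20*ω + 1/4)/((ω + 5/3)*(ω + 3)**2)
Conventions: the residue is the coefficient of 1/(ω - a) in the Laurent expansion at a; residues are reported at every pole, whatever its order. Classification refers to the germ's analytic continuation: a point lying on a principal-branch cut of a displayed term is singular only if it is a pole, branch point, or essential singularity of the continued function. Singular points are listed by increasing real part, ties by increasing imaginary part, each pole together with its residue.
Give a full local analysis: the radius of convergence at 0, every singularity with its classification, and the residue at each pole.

Denominator factor (ω + 3)^2: pole of order 2 at -3, modulus 3.
Denominator factor (ω + 5/3): pole of order 1 at -5/3, modulus 5/3.
The radius of convergence is the smallest modulus among the singular points: 5/3.
At the order-2 pole -3 set g(ω) = (ω - (-3))^2*f(ω) = (-29*ω**2/25 + 20*ω + 1/4)/(ω + 5/3).
Order-2 pole: residue = g'(a); g'(-3) = 30819/1600, so the residue is 30819/1600.
At the order-1 pole -5/3 set g(ω) = (ω - (-5/3))*f(ω) = (-29*ω**2/25 + 20*ω + 1/4)/(ω + 3)**2.
Simple pole: residue = g(a) at a = -5/3, which is -1307/64.
List the singular points by increasing real part (a conjugate pair: the negative imaginary part first).

Radius of convergence at 0: 5/3.
At -3: a pole of order 2; residue 30819/1600.
At -5/3: a pole of order 1; residue -1307/64.


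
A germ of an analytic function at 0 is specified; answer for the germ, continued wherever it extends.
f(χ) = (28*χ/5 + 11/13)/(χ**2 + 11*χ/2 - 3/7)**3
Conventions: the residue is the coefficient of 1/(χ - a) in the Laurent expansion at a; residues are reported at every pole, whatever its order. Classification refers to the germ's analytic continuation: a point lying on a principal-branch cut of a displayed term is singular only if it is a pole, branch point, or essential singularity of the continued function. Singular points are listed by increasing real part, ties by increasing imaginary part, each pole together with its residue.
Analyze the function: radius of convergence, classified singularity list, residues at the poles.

Radius of convergence at 0: -11/4 + (1/28)*sqrt(6265).
At -11/4 - (1/28)*sqrt(6265): a pole of order 3; residue (8899968/46599629375)*sqrt(6265).
At -11/4 + (1/28)*sqrt(6265): a pole of order 3; residue -(8899968/46599629375)*sqrt(6265).

Denominator factor (χ**2 + 11*χ/2 - 3/7)^3: discriminant 895/28, real irrational roots -11/4 + (1/28)*sqrt(6265) and -11/4 - (1/28)*sqrt(6265); poles of order 3, moduli -11/4 + (1/28)*sqrt(6265) and 11/4 + (1/28)*sqrt(6265).
The radius of convergence is the smallest modulus among the singular points: -11/4 + (1/28)*sqrt(6265).
The factor χ**2 + 11*χ/2 - 3/7 splits as (χ - a)(χ - a') with a = -11/4 - (1/28)*sqrt(6265), a' = -11/4 + (1/28)*sqrt(6265). At the order-3 pole a set g(χ) = (χ - a)^3*f(χ) = [28*χ/5 + 11/13] / (χ - a')^3.
Order-3 pole: residue = g''(a)/2; g''(-11/4 - (1/28)*sqrt(6265)) = (17799936/46599629375)*sqrt(6265), so the residue is (8899968/46599629375)*sqrt(6265).
The factor χ**2 + 11*χ/2 - 3/7 splits as (χ - a)(χ - a') with a = -11/4 + (1/28)*sqrt(6265), a' = -11/4 - (1/28)*sqrt(6265). At the order-3 pole a set g(χ) = (χ - a)^3*f(χ) = [28*χ/5 + 11/13] / (χ - a')^3.
Order-3 pole: residue = g''(a)/2; g''(-11/4 + (1/28)*sqrt(6265)) = -(17799936/46599629375)*sqrt(6265), so the residue is -(8899968/46599629375)*sqrt(6265).
List the singular points by increasing real part (a conjugate pair: the negative imaginary part first).


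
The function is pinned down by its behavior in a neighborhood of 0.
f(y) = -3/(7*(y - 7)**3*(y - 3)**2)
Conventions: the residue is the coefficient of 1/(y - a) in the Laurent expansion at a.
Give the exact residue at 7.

The residue is -9/1792.

At the order-3 pole 7 set g(y) = (y - (7))^3*f(y) = -3/(7*(y - 3)**2).
Order-3 pole: residue = g''(a)/2; g''(7) = -9/896, so the residue is -9/1792.


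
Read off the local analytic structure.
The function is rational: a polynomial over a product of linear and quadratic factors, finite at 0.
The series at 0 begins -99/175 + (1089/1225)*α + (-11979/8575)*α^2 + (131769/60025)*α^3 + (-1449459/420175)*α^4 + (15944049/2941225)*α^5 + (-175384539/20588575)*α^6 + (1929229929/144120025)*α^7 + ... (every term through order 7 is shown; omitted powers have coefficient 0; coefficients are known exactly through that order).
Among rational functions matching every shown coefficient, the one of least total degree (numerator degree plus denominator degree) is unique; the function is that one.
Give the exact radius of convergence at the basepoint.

No rational of total degree below 1 reproduces all 8 coefficients; solving the [0/1] Pade equations on them gives f(α) = -9/(25*(α + 7/11)), whose expansion matches every shown term.
Denominator factor (α + 7/11): pole of order 1 at -7/11, modulus 7/11.
The radius of convergence is the smallest modulus among the singular points: 7/11.

The radius of convergence is 7/11.


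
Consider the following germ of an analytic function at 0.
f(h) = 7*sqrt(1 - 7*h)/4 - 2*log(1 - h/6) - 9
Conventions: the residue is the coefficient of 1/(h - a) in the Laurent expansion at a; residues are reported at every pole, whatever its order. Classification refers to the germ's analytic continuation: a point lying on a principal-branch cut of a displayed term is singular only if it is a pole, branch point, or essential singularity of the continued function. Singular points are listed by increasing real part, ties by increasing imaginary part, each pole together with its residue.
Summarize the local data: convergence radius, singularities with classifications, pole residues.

Radius of convergence at 0: 1/7.
At 1/7: an algebraic (square-root) branch point.
At 6: a logarithmic branch point.

Branch term (-2)*log(1 - h/(6)): its argument vanishes at h = 6, a logarithmic branch point, modulus 6.
Branch term (7/4)*sqrt(1 - h/(1/7)): its argument vanishes at h = 1/7, a square-root branch point, modulus 1/7.
The radius of convergence is the smallest modulus among the singular points: 1/7.
List the singular points by increasing real part (a conjugate pair: the negative imaginary part first).


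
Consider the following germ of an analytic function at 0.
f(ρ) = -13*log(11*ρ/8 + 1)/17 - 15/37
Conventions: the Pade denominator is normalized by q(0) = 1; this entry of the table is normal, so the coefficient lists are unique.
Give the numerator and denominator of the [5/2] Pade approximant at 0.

The Pade approximant has numerator coefficients [-15/37, -65087/35224, -962313/563584, -17303/91392, 190333/5849088, -2093663/350945280]; denominator coefficients [1, 55/28, 605/672].

Taylor coefficients needed (expand at 0): a_0 = -15/37, a_1 = -143/136, a_2 = 1573/2176, a_3 = -17303/26112, a_4 = 190333/278528, a_5 = -2093663/2785280, a_6 = 23030293/26738688, a_7 = -253333223/249561088.
Write the denominator as Q(ρ) = 1 + q1*ρ + q2*ρ^2. Requiring Q*f - P = O(ρ^8) with deg P <= 5 kills the coefficients of ρ^6..ρ^7 in Q*f:
  ρ^6: a_6 + q1*a_5 + q2*a_4 = 0, i.e. 23030293/26738688 + (-2093663/2785280)*q1 + (190333/278528)*q2 = 0.
  ρ^7: a_7 + q1*a_6 + q2*a_5 = 0, i.e. -253333223/249561088 + (23030293/26738688)*q1 + (-2093663/2785280)*q2 = 0.
Solving this linear system: q1 = 55/28, q2 = 605/672.
The numerator is Q*f truncated at degree 5: P0 = a_0 = -15/37; P1 = a_1 + q1*a_0 = -65087/35224; P2 = a_2 + q1*a_1 + q2*a_0 = -962313/563584; P3 = a_3 + q1*a_2 + q2*a_1 = -17303/91392; P4 = a_4 + q1*a_3 + q2*a_2 = 190333/5849088; P5 = a_5 + q1*a_4 + q2*a_3 = -2093663/350945280.


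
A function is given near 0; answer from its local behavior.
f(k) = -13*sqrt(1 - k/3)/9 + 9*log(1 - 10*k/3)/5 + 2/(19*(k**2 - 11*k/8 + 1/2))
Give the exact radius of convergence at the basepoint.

Denominator factor (k**2 - 11*k/8 + 1/2): discriminant -7/64, complex-conjugate roots (11/16) + ((1/16)*sqrt(7))*i and (11/16) - ((1/16)*sqrt(7))*i; poles of order 1, moduli (1/2)*sqrt(2) and (1/2)*sqrt(2).
Branch term (-13/9)*sqrt(1 - k/(3)): its argument vanishes at k = 3, a square-root branch point, modulus 3.
Branch term (9/5)*log(1 - k/(3/10)): its argument vanishes at k = 3/10, a logarithmic branch point, modulus 3/10.
The radius of convergence is the smallest modulus among the singular points: 3/10.

The radius of convergence is 3/10.


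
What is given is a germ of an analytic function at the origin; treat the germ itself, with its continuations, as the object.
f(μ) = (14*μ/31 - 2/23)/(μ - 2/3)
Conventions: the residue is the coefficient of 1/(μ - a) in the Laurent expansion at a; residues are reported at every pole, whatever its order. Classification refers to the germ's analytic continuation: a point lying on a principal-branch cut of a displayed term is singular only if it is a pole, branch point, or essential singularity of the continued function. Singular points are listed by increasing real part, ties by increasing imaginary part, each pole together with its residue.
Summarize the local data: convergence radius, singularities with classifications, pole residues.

Radius of convergence at 0: 2/3.
At 2/3: a pole of order 1; residue 458/2139.

Denominator factor (μ - 2/3): pole of order 1 at 2/3, modulus 2/3.
The radius of convergence is the smallest modulus among the singular points: 2/3.
At the order-1 pole 2/3 set g(μ) = (μ - (2/3))*f(μ) = 14*μ/31 - 2/23.
Simple pole: residue = g(a) at a = 2/3, which is 458/2139.


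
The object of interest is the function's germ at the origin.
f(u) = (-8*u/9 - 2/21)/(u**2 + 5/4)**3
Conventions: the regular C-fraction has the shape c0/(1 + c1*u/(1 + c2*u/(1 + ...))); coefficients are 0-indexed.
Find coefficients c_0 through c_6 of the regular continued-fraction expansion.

Taylor coefficients (expand at 0): a_0 = -128/2625, a_1 = -512/1125, a_2 = 512/4375, a_3 = 2048/1875, a_4 = -4096/21875, a_5 = -16384/9375, a_6 = 16384/65625.
c0 = a_0 = -128/2625. Peel one level at a time: if S = 1 + c*u/S' with S'(0) = 1, then c is the u-coefficient of S and S' = c*u/(S - 1).
S_1 = c0/f = 1 + (-28/3)*u + (4028/45)*u^2 + ...; c1 = -28/3.
S_2 = c1*u/(S_1 - 1) = 1 + (1007/105)*u + (3021/1225)*u^2 + ...; c2 = 1007/105.
S_3 = c2*u/(S_2 - 1) = 1 + (-9/35)*u + (-108/5035)*u^2 + ...; c3 = -9/35.
S_4 = c3*u/(S_3 - 1) = 1 + (-84/1007)*u + (-782432/1014049)*u^2 + ...; c4 = -84/1007.
S_5 = c4*u/(S_4 - 1) = 1 + (-27944/3021)*u + (3936328/45315)*u^2 + ...; c5 = -27944/3021.
S_6 = c5*u/(S_5 - 1) = 1 + (492041/52395)*u + ...; c6 = 492041/52395.

The regular C-fraction coefficients are [-128/2625, -28/3, 1007/105, -9/35, -84/1007, -27944/3021, 492041/52395].


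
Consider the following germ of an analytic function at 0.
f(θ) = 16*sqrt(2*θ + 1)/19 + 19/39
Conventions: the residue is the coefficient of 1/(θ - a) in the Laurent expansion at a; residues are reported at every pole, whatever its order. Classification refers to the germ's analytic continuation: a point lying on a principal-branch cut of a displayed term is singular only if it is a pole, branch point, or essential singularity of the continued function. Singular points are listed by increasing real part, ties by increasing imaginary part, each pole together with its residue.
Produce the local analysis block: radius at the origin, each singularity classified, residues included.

Branch term (16/19)*sqrt(1 - θ/(-1/2)): its argument vanishes at θ = -1/2, a square-root branch point, modulus 1/2.
The radius of convergence is the smallest modulus among the singular points: 1/2.

Radius of convergence at 0: 1/2.
At -1/2: an algebraic (square-root) branch point.


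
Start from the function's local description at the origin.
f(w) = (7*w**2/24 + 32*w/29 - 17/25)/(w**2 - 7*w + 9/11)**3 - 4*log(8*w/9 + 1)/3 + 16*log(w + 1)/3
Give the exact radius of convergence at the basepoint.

The radius of convergence is 7/2 - (1/22)*sqrt(5533).

Denominator factor (w**2 - 7*w + 9/11)^3: discriminant 503/11, real irrational roots 7/2 + (1/22)*sqrt(5533) and 7/2 - (1/22)*sqrt(5533); poles of order 3, moduli 7/2 + (1/22)*sqrt(5533) and 7/2 - (1/22)*sqrt(5533).
Branch term (-4/3)*log(1 - w/(-9/8)): its argument vanishes at w = -9/8, a logarithmic branch point, modulus 9/8.
Branch term (16/3)*log(1 - w/(-1)): its argument vanishes at w = -1, a logarithmic branch point, modulus 1.
The radius of convergence is the smallest modulus among the singular points: 7/2 - (1/22)*sqrt(5533).


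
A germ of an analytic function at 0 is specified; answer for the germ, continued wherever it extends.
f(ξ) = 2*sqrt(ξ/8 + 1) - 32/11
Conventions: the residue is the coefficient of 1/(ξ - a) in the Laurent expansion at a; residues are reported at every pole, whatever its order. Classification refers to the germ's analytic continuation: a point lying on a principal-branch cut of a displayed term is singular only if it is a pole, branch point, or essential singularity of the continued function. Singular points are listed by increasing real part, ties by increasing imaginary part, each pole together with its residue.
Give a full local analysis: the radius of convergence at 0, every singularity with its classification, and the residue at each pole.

Branch term (2)*sqrt(1 - ξ/(-8)): its argument vanishes at ξ = -8, a square-root branch point, modulus 8.
The radius of convergence is the smallest modulus among the singular points: 8.

Radius of convergence at 0: 8.
At -8: an algebraic (square-root) branch point.


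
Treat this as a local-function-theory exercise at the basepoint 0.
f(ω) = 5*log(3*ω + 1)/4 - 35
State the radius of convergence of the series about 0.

Branch term (5/4)*log(1 - ω/(-1/3)): its argument vanishes at ω = -1/3, a logarithmic branch point, modulus 1/3.
The radius of convergence is the smallest modulus among the singular points: 1/3.

The radius of convergence is 1/3.


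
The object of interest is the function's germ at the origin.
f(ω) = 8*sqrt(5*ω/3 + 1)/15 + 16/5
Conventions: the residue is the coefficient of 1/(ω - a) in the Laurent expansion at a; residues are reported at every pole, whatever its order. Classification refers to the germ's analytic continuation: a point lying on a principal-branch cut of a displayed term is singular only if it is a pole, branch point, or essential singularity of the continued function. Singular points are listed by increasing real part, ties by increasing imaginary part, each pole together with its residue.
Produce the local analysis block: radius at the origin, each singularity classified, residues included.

Branch term (8/15)*sqrt(1 - ω/(-3/5)): its argument vanishes at ω = -3/5, a square-root branch point, modulus 3/5.
The radius of convergence is the smallest modulus among the singular points: 3/5.

Radius of convergence at 0: 3/5.
At -3/5: an algebraic (square-root) branch point.


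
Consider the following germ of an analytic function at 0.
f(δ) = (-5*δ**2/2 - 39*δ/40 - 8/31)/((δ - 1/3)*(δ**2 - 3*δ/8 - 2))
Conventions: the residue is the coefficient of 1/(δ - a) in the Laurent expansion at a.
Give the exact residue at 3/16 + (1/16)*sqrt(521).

The factor δ**2 - 3*δ/8 - 2 splits as (δ - a)(δ - a') with a = 3/16 + (1/16)*sqrt(521), a' = 3/16 - (1/16)*sqrt(521). At the order-1 pole a set g(δ) = (δ - a)*f(δ) = [(-5*δ**2/2 - 39*δ/40 - 8/31)/(δ - 1/3)] / (δ - a').
Simple pole: residue = g(a) at a = 3/16 + (1/16)*sqrt(521), which is -131589/89900 - (1682511/46837900)*sqrt(521).

The residue is -131589/89900 - (1682511/46837900)*sqrt(521).


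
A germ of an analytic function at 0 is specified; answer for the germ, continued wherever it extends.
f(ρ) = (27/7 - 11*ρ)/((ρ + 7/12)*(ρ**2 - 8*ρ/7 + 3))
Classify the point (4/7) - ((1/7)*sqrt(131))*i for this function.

The point is a pole of order 1.

The denominator factor ρ**2 - 8*ρ/7 + 3 vanishes at (4/7) - ((1/7)*sqrt(131))*i and appears to the power 1; the numerator there equals (-17/7) + ((11/7)*sqrt(131))*i, nonzero, and no other factor vanishes.
Hence a pole whose order is the multiplicity, 1.


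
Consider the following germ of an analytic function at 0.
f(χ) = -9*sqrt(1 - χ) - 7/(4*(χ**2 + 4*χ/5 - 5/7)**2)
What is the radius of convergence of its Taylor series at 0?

The radius of convergence is -2/5 + (3/35)*sqrt(119).

Denominator factor (χ**2 + 4*χ/5 - 5/7)^2: discriminant 612/175, real irrational roots -2/5 + (3/35)*sqrt(119) and -2/5 - (3/35)*sqrt(119); poles of order 2, moduli -2/5 + (3/35)*sqrt(119) and 2/5 + (3/35)*sqrt(119).
Branch term (-9)*sqrt(1 - χ/(1)): its argument vanishes at χ = 1, a square-root branch point, modulus 1.
The radius of convergence is the smallest modulus among the singular points: -2/5 + (3/35)*sqrt(119).


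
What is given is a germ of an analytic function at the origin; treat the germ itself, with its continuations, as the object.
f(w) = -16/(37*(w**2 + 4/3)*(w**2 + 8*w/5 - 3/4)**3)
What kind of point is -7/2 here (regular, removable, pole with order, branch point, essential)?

Denominator factors: w**2 + 8*w/5 - 3/4 = 59/10 at w = -7/2; w**2 + 4/3 = 163/12 at w = -7/2 — none vanishes.
So the germ continues analytically to -7/2.

The point is a regular point.


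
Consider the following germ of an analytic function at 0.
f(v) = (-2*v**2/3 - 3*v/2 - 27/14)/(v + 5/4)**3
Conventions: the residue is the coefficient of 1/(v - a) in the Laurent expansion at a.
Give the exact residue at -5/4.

The residue is -2/3.

At the order-3 pole -5/4 set g(v) = (v - (-5/4))^3*f(v) = -2*v**2/3 - 3*v/2 - 27/14.
Order-3 pole: residue = g''(a)/2; g''(-5/4) = -4/3, so the residue is -2/3.


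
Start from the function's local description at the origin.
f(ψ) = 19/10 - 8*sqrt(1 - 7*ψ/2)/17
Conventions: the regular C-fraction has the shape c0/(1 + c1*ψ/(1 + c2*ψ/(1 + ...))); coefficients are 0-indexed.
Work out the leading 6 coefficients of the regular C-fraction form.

The regular C-fraction coefficients are [243/170, -140/243, -581/1944, -1701/664, 539/664, 83/88].

Taylor coefficients (expand at 0): a_0 = 243/170, a_1 = 14/17, a_2 = 49/68, a_3 = 343/272, a_4 = 12005/4352, a_5 = 117649/17408.
c0 = a_0 = 243/170. Peel one level at a time: if S = 1 + c*ψ/S' with S'(0) = 1, then c is the ψ-coefficient of S and S' = c*ψ/(S - 1).
S_1 = c0/f = 1 + (-140/243)*ψ + (-20335/118098)*ψ^2 + ...; c1 = -140/243.
S_2 = c1*ψ/(S_1 - 1) = 1 + (-581/1944)*ψ + (-49/64)*ψ^2 + ...; c2 = -581/1944.
S_3 = c2*ψ/(S_2 - 1) = 1 + (-1701/664)*ψ + (916839/440896)*ψ^2 + ...; c3 = -1701/664.
S_4 = c3*ψ/(S_3 - 1) = 1 + (539/664)*ψ + (-49/64)*ψ^2 + ...; c4 = 539/664.
S_5 = c4*ψ/(S_4 - 1) = 1 + (83/88)*ψ + ...; c5 = 83/88.


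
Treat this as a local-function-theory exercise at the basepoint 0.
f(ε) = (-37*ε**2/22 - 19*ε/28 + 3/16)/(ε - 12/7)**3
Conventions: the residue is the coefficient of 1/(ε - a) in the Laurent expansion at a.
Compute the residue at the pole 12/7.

The residue is -37/22.

At the order-3 pole 12/7 set g(ε) = (ε - (12/7))^3*f(ε) = -37*ε**2/22 - 19*ε/28 + 3/16.
Order-3 pole: residue = g''(a)/2; g''(12/7) = -37/11, so the residue is -37/22.


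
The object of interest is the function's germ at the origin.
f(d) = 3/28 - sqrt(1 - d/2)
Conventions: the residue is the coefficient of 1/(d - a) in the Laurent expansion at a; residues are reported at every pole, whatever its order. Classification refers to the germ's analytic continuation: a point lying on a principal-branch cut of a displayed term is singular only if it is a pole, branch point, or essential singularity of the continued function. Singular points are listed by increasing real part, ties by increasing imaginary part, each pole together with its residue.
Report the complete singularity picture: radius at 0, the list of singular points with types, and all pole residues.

Radius of convergence at 0: 2.
At 2: an algebraic (square-root) branch point.

Branch term (-1)*sqrt(1 - d/(2)): its argument vanishes at d = 2, a square-root branch point, modulus 2.
The radius of convergence is the smallest modulus among the singular points: 2.


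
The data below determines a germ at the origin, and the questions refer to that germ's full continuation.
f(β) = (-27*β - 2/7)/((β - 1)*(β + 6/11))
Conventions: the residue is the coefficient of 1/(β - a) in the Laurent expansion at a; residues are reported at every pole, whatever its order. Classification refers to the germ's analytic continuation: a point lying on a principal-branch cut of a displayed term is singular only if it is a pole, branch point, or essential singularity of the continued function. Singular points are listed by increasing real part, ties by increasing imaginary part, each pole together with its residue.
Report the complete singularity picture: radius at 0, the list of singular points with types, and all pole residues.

Denominator factor (β - 1): pole of order 1 at 1, modulus 1.
Denominator factor (β + 6/11): pole of order 1 at -6/11, modulus 6/11.
The radius of convergence is the smallest modulus among the singular points: 6/11.
At the order-1 pole -6/11 set g(β) = (β - (-6/11))*f(β) = (-27*β - 2/7)/(β - 1).
Simple pole: residue = g(a) at a = -6/11, which is -1112/119.
At the order-1 pole 1 set g(β) = (β - (1))*f(β) = (-27*β - 2/7)/(β + 6/11).
Simple pole: residue = g(a) at a = 1, which is -2101/119.
List the singular points by increasing real part (a conjugate pair: the negative imaginary part first).

Radius of convergence at 0: 6/11.
At -6/11: a pole of order 1; residue -1112/119.
At 1: a pole of order 1; residue -2101/119.


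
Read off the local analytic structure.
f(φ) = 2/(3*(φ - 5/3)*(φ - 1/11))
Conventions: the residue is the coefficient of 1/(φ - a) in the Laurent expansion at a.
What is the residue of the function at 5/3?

At the order-1 pole 5/3 set g(φ) = (φ - (5/3))*f(φ) = 2/(3*(φ - 1/11)).
Simple pole: residue = g(a) at a = 5/3, which is 11/26.

The residue is 11/26.


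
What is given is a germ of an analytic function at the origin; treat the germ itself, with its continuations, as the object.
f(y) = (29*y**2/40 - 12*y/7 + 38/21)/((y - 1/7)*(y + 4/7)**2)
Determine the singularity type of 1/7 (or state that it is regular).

The denominator factor y - 1/7 vanishes at 1/7 and appears to the power 1; the numerator there equals 9287/5880, nonzero, and no other factor vanishes.
Hence a pole whose order is the multiplicity, 1.

The point is a pole of order 1.


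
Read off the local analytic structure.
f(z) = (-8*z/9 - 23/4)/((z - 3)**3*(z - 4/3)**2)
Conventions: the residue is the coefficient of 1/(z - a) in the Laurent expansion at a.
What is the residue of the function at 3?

The residue is -7221/2500.

At the order-3 pole 3 set g(z) = (z - (3))^3*f(z) = (-8*z/9 - 23/4)/(z - 4/3)**2.
Order-3 pole: residue = g''(a)/2; g''(3) = -7221/1250, so the residue is -7221/2500.


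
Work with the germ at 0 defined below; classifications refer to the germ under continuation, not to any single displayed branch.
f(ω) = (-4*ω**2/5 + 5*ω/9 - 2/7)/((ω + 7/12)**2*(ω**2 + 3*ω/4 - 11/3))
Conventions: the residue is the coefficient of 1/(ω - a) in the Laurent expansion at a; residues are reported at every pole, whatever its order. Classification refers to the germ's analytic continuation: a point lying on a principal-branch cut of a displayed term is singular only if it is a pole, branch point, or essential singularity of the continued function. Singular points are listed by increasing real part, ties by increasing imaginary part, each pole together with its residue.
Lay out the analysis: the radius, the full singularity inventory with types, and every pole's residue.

Radius of convergence at 0: 7/12.
At -3/8 - (1/24)*sqrt(2193): a pole of order 1; residue 541736/2570435 + (11537656/1878987985)*sqrt(2193).
At -7/12: a pole of order 2; residue -1083472/2570435.
At -3/8 + (1/24)*sqrt(2193): a pole of order 1; residue 541736/2570435 - (11537656/1878987985)*sqrt(2193).

Denominator factor (ω**2 + 3*ω/4 - 11/3): discriminant 731/48, real irrational roots -3/8 + (1/24)*sqrt(2193) and -3/8 - (1/24)*sqrt(2193); poles of order 1, moduli -3/8 + (1/24)*sqrt(2193) and 3/8 + (1/24)*sqrt(2193).
Denominator factor (ω + 7/12)^2: pole of order 2 at -7/12, modulus 7/12.
The radius of convergence is the smallest modulus among the singular points: 7/12.
The factor ω**2 + 3*ω/4 - 11/3 splits as (ω - a)(ω - a') with a = -3/8 - (1/24)*sqrt(2193), a' = -3/8 + (1/24)*sqrt(2193). At the order-1 pole a set g(ω) = (ω - a)*f(ω) = [(-4*ω**2/5 + 5*ω/9 - 2/7)/(ω + 7/12)**2] / (ω - a').
Simple pole: residue = g(a) at a = -3/8 - (1/24)*sqrt(2193), which is 541736/2570435 + (11537656/1878987985)*sqrt(2193).
At the order-2 pole -7/12 set g(ω) = (ω - (-7/12))^2*f(ω) = (-4*ω**2/5 + 5*ω/9 - 2/7)/(ω**2 + 3*ω/4 - 11/3).
Order-2 pole: residue = g'(a); g'(-7/12) = -1083472/2570435, so the residue is -1083472/2570435.
The factor ω**2 + 3*ω/4 - 11/3 splits as (ω - a)(ω - a') with a = -3/8 + (1/24)*sqrt(2193), a' = -3/8 - (1/24)*sqrt(2193). At the order-1 pole a set g(ω) = (ω - a)*f(ω) = [(-4*ω**2/5 + 5*ω/9 - 2/7)/(ω + 7/12)**2] / (ω - a').
Simple pole: residue = g(a) at a = -3/8 + (1/24)*sqrt(2193), which is 541736/2570435 - (11537656/1878987985)*sqrt(2193).
List the singular points by increasing real part (a conjugate pair: the negative imaginary part first).


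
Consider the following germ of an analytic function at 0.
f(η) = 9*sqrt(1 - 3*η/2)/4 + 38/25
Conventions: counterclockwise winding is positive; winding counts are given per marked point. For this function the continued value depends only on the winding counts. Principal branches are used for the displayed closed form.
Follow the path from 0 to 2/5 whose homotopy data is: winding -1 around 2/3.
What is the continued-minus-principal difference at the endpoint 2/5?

The rational part is single-valued and drops out of the difference; each branch term changes only by its own monodromy.
(9/4)*sqrt(1 - η/(2/3)): winding -1 is odd, the square root flips sign, contributing -2*(9/4)*sqrt(1 - (2/5)/(2/3)) = -2*(9/4)*sqrt(2/5) = -(9/10)*sqrt(10).
Summing the contributions at η = 2/5 gives -(9/10)*sqrt(10).

Continued minus principal equals -(9/10)*sqrt(10).


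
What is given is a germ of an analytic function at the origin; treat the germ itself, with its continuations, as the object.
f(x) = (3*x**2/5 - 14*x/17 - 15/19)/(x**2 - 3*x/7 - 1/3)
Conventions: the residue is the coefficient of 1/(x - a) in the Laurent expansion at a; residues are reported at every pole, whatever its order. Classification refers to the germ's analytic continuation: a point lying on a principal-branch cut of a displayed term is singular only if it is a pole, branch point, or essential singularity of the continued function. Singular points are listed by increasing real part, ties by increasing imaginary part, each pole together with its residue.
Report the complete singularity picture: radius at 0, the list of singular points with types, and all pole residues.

Denominator factor (x**2 - 3*x/7 - 1/3): discriminant 223/147, real irrational roots 3/14 + (1/42)*sqrt(669) and 3/14 - (1/42)*sqrt(669); poles of order 1, moduli 3/14 + (1/42)*sqrt(669) and -3/14 + (1/42)*sqrt(669).
The radius of convergence is the smallest modulus among the singular points: -3/14 + (1/42)*sqrt(669).
The factor x**2 - 3*x/7 - 1/3 splits as (x - a)(x - a') with a = 3/14 - (1/42)*sqrt(669), a' = 3/14 + (1/42)*sqrt(669). At the order-1 pole a set g(x) = (x - a)*f(x) = [3*x**2/5 - 14*x/17 - 15/19] / (x - a').
Simple pole: residue = g(a) at a = 3/14 - (1/42)*sqrt(669), which is -337/1190 + (22501/1008406)*sqrt(669).
The factor x**2 - 3*x/7 - 1/3 splits as (x - a)(x - a') with a = 3/14 + (1/42)*sqrt(669), a' = 3/14 - (1/42)*sqrt(669). At the order-1 pole a set g(x) = (x - a)*f(x) = [3*x**2/5 - 14*x/17 - 15/19] / (x - a').
Simple pole: residue = g(a) at a = 3/14 + (1/42)*sqrt(669), which is -337/1190 - (22501/1008406)*sqrt(669).
List the singular points by increasing real part (a conjugate pair: the negative imaginary part first).

Radius of convergence at 0: -3/14 + (1/42)*sqrt(669).
At 3/14 - (1/42)*sqrt(669): a pole of order 1; residue -337/1190 + (22501/1008406)*sqrt(669).
At 3/14 + (1/42)*sqrt(669): a pole of order 1; residue -337/1190 - (22501/1008406)*sqrt(669).
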